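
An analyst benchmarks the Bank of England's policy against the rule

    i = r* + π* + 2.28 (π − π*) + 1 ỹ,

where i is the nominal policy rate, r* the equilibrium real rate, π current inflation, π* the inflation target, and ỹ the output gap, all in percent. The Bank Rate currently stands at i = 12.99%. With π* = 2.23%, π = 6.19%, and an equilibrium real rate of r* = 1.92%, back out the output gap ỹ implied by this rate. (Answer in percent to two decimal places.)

1 ỹ = 12.99 − 1.92 − 2.23 − 2.28 × (6.19 − 2.23) = -0.1888
ỹ = -0.1888 / 1 = -0.19

-0.19%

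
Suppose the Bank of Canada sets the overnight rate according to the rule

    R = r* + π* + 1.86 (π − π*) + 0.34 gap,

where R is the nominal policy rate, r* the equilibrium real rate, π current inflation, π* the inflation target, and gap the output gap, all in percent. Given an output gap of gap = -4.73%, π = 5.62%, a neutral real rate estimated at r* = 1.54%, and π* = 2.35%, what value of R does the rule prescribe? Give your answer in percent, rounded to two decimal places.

8.36%

R = 1.54 + 2.35 + 1.86 × (5.62 − 2.35) + 0.34 × (-4.73)
   = 1.54 + 2.35 + 6.0822 − 1.6082 = 8.36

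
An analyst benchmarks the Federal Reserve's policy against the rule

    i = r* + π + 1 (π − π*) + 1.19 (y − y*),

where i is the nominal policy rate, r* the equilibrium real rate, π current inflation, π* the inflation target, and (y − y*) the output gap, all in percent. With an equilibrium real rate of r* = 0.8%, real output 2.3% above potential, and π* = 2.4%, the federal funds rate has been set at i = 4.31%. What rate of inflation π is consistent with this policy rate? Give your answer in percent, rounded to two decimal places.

1.59%

Output 2.3% above potential → (y − y*) = 2.3.
Collecting π: i = r* + (1 + 1) π − 1 π* + 1.19 (y − y*)
2 π = 4.31 − 0.8 + 1 × 2.4 − 1.19 × 2.3 = 3.173
π = 3.173 / 2 = 1.59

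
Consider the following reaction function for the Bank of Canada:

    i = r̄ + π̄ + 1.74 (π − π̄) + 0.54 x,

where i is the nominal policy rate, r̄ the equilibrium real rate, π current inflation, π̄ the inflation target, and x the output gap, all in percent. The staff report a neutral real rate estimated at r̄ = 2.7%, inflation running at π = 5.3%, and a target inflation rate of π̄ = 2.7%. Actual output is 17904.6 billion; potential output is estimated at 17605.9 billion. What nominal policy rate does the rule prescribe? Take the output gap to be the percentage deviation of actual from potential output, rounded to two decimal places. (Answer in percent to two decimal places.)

Output gap = 100 × (17904.6 − 17605.9) / 17605.9 = 1.70%.
i = 2.70 + 2.70 + 1.74 × (5.30 − 2.70) + 0.54 × 1.70
   = 2.70 + 2.7 + 4.524 + 0.918 = 10.84

10.84%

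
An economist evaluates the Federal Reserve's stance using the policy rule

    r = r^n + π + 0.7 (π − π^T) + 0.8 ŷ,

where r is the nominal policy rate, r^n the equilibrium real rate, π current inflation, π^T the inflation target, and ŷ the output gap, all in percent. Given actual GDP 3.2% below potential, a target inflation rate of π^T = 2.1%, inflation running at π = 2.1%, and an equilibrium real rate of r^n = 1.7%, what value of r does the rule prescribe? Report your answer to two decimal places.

Output 3.2% below potential → ŷ = -3.2.
r = 1.7 + 2.1 + 0.7 × (2.1 − 2.1) + 0.8 × (-3.2)
   = 1.7 + 2.1 + 0 − 2.56 = 1.24

1.24%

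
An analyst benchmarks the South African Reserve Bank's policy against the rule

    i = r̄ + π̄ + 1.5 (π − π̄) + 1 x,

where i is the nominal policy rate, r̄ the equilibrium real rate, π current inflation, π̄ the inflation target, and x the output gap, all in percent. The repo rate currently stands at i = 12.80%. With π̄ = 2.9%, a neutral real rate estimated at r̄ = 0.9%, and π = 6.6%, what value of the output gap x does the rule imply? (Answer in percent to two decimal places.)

1 x = 12.80 − 0.9 − 2.9 − 1.5 × (6.6 − 2.9) = 3.45
x = 3.45 / 1 = 3.45

3.45%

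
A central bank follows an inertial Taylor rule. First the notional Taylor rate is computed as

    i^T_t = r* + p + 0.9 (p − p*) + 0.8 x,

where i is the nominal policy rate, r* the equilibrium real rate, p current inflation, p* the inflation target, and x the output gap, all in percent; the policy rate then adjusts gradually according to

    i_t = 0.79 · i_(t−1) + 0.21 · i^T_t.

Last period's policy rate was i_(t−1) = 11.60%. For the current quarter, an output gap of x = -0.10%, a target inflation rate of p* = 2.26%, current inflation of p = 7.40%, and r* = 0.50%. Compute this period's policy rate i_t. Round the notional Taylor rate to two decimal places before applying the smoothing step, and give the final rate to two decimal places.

11.78%

i^T_t = 0.50 + 7.40 + 0.9 × (7.40 − 2.26) + 0.8 × (-0.10)
   = 0.50 + 7.4 + 4.626 − 0.08 = 12.45
i_t = 0.79 × 11.60 + 0.21 × 12.45 = 9.164 + 2.6145 = 11.78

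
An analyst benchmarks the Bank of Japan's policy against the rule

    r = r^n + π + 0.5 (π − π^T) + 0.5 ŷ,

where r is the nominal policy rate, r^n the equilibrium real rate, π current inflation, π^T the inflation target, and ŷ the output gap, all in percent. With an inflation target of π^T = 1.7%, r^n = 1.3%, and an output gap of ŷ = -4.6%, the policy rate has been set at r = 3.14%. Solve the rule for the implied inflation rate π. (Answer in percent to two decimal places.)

Collecting π: r = r^n + (1 + 0.5) π − 0.5 π^T + 0.5 ŷ
1.5 π = 3.14 − 1.3 + 0.5 × 1.7 − 0.5 × (-4.6) = 4.99
π = 4.99 / 1.5 = 3.33

3.33%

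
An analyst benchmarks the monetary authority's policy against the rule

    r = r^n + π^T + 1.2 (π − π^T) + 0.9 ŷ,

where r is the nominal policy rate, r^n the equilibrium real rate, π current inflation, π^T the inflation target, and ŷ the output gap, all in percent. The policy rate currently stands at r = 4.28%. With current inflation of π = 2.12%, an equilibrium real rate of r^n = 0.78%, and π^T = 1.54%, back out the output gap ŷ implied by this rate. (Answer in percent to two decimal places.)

1.40%

0.9 ŷ = 4.28 − 0.78 − 1.54 − 1.2 × (2.12 − 1.54) = 1.264
ŷ = 1.264 / 0.9 = 1.40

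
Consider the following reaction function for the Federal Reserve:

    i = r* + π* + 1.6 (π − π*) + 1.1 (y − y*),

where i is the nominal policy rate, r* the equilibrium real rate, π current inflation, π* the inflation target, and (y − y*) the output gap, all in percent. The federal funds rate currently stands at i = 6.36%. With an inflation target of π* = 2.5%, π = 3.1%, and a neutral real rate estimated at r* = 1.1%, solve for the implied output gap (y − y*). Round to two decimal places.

1.64%

1.1 (y − y*) = 6.36 − 1.1 − 2.5 − 1.6 × (3.1 − 2.5) = 1.8
(y − y*) = 1.8 / 1.1 = 1.64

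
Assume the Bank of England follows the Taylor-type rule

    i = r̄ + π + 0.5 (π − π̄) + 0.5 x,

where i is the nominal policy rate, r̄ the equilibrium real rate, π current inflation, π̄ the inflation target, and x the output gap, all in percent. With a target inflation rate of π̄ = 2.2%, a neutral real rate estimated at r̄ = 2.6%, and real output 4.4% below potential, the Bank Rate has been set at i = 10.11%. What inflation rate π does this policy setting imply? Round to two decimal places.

7.21%

Output 4.4% below potential → x = -4.4.
Collecting π: i = r̄ + (1 + 0.5) π − 0.5 π̄ + 0.5 x
1.5 π = 10.11 − 2.6 + 0.5 × 2.2 − 0.5 × (-4.4) = 10.81
π = 10.81 / 1.5 = 7.21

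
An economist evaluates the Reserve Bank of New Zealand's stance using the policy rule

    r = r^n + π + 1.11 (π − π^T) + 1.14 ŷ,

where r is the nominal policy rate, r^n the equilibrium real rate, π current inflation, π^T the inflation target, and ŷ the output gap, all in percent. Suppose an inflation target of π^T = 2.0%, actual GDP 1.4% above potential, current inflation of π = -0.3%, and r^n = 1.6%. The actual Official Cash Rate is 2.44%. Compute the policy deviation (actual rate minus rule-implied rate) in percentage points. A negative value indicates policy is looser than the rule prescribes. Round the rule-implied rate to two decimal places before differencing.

2.10 pp

Output 1.4% above potential → ŷ = 1.4.
r = 1.6 + (-0.3) + 1.11 × (-0.3 − 2.0) + 1.14 × 1.4
   = 1.6 − 0.3 − 2.553 + 1.596 = 0.34
Deviation = 2.44 − 0.34 = 2.10 pp.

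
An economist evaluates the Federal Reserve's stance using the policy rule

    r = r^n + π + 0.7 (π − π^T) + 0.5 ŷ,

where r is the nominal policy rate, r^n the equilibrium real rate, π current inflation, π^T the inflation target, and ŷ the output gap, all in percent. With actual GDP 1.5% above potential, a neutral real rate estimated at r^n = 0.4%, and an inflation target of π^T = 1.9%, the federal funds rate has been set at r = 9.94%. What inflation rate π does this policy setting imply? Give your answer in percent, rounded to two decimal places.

Output 1.5% above potential → ŷ = 1.5.
Collecting π: r = r^n + (1 + 0.7) π − 0.7 π^T + 0.5 ŷ
1.7 π = 9.94 − 0.4 + 0.7 × 1.9 − 0.5 × 1.5 = 10.12
π = 10.12 / 1.7 = 5.95

5.95%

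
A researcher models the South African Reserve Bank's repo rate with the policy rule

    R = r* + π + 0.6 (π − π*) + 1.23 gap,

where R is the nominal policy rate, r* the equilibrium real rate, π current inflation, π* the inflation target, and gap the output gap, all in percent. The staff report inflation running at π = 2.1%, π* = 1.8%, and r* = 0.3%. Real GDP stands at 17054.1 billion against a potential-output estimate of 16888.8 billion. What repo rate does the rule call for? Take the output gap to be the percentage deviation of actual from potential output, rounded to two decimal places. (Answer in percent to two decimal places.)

Output gap = 100 × (17054.1 − 16888.8) / 16888.8 = 0.98%.
R = 0.30 + 2.10 + 0.6 × (2.10 − 1.80) + 1.23 × 0.98
   = 0.30 + 2.1 + 0.18 + 1.2054 = 3.79

3.79%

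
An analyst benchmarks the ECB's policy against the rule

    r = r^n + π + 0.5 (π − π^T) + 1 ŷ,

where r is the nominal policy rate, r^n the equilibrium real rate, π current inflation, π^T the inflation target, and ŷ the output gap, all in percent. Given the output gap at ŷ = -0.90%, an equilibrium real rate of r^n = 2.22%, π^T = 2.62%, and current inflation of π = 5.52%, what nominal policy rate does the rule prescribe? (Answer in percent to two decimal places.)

r = 2.22 + 5.52 + 0.5 × (5.52 − 2.62) + 1 × (-0.90)
   = 2.22 + 5.52 + 1.45 − 0.9 = 8.29

8.29%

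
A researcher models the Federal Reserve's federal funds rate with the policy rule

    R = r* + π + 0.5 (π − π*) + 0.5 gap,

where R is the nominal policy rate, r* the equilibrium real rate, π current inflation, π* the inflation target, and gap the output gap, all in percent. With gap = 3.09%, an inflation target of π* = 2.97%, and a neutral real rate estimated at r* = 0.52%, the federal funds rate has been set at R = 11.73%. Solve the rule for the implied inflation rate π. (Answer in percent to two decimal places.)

Collecting π: R = r* + (1 + 0.5) π − 0.5 π* + 0.5 gap
1.5 π = 11.73 − 0.52 + 0.5 × 2.97 − 0.5 × 3.09 = 11.15
π = 11.15 / 1.5 = 7.43

7.43%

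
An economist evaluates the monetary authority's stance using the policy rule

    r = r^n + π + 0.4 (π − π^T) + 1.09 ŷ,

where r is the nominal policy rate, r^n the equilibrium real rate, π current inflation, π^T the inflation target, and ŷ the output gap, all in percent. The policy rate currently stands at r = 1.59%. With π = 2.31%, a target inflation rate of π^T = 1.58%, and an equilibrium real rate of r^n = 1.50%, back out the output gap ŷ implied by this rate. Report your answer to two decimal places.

-2.30%

1.09 ŷ = 1.59 − 1.50 − 2.31 − 0.4 × (2.31 − 1.58) = -2.512
ŷ = -2.512 / 1.09 = -2.30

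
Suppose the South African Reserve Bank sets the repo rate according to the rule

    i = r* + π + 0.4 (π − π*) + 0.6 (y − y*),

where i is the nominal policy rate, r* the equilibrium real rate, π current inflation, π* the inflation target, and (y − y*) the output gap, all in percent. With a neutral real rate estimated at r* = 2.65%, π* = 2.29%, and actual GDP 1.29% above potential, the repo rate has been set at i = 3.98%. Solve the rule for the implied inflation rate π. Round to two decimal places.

1.05%

Output 1.29% above potential → (y − y*) = 1.29.
Collecting π: i = r* + (1 + 0.4) π − 0.4 π* + 0.6 (y − y*)
1.4 π = 3.98 − 2.65 + 0.4 × 2.29 − 0.6 × 1.29 = 1.472
π = 1.472 / 1.4 = 1.05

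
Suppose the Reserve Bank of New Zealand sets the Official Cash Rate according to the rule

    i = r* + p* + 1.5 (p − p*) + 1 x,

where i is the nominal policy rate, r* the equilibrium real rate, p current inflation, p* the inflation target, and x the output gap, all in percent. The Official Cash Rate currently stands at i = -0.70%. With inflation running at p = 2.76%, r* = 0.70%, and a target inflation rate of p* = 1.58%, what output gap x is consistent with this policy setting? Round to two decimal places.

1 x = -0.70 − 0.70 − 1.58 − 1.5 × (2.76 − 1.58) = -4.75
x = -4.75 / 1 = -4.75

-4.75%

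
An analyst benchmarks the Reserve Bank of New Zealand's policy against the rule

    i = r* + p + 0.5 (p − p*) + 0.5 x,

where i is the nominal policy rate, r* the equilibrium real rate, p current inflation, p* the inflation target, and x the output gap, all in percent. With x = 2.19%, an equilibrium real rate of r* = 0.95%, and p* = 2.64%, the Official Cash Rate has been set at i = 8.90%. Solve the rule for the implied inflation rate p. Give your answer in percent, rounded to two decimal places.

5.45%

Collecting p: i = r* + (1 + 0.5) p − 0.5 p* + 0.5 x
1.5 p = 8.90 − 0.95 + 0.5 × 2.64 − 0.5 × 2.19 = 8.175
p = 8.175 / 1.5 = 5.45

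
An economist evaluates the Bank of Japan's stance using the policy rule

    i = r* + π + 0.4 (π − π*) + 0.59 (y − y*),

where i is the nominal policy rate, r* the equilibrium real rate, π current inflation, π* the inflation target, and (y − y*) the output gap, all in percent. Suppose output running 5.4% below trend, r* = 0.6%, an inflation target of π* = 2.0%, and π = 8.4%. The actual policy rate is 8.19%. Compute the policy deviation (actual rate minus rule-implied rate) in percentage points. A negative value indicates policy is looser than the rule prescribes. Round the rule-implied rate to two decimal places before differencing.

Output 5.4% below potential → (y − y*) = -5.4.
i = 0.6 + 8.4 + 0.4 × (8.4 − 2.0) + 0.59 × (-5.4)
   = 0.6 + 8.4 + 2.56 − 3.186 = 8.37
Deviation = 8.19 − 8.37 = -0.18 pp.

-0.18 pp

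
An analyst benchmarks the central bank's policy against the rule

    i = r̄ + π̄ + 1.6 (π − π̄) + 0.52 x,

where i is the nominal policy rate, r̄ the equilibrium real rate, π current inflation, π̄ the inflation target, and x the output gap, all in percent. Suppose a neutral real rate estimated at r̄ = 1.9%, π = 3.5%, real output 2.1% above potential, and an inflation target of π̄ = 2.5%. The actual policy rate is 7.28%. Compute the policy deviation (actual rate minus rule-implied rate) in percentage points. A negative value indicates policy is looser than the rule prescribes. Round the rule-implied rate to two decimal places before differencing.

Output 2.1% above potential → x = 2.1.
i = 1.9 + 2.5 + 1.6 × (3.5 − 2.5) + 0.52 × 2.1
   = 1.9 + 2.5 + 1.6 + 1.092 = 7.09
Deviation = 7.28 − 7.09 = 0.19 pp.

0.19 pp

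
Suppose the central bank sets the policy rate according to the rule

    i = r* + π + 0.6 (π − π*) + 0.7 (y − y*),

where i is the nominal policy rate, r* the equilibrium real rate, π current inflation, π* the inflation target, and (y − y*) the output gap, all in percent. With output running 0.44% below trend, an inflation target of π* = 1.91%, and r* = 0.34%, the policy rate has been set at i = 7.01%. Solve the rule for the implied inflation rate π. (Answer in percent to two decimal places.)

5.08%

Output 0.44% below potential → (y − y*) = -0.44.
Collecting π: i = r* + (1 + 0.6) π − 0.6 π* + 0.7 (y − y*)
1.6 π = 7.01 − 0.34 + 0.6 × 1.91 − 0.7 × (-0.44) = 8.124
π = 8.124 / 1.6 = 5.08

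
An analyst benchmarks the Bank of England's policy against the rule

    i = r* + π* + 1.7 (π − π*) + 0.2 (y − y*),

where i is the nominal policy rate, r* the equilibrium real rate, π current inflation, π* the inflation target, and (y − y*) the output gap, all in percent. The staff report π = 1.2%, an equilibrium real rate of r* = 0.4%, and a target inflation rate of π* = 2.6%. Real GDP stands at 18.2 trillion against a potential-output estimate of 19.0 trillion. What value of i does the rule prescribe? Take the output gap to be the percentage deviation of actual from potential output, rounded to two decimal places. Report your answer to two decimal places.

Output gap = 100 × (18.2 − 19.0) / 19.0 = -4.21%.
i = 0.40 + 2.60 + 1.7 × (1.20 − 2.60) + 0.2 × (-4.21)
   = 0.40 + 2.6 − 2.38 − 0.842 = -0.22

-0.22%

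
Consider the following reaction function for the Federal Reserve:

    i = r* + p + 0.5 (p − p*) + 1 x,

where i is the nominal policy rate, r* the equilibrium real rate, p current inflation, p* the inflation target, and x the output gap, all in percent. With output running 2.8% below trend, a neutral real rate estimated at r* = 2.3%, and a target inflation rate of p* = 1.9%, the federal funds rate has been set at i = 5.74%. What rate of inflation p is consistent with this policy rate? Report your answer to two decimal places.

Output 2.8% below potential → x = -2.8.
Collecting p: i = r* + (1 + 0.5) p − 0.5 p* + 1 x
1.5 p = 5.74 − 2.3 + 0.5 × 1.9 − 1 × (-2.8) = 7.19
p = 7.19 / 1.5 = 4.79

4.79%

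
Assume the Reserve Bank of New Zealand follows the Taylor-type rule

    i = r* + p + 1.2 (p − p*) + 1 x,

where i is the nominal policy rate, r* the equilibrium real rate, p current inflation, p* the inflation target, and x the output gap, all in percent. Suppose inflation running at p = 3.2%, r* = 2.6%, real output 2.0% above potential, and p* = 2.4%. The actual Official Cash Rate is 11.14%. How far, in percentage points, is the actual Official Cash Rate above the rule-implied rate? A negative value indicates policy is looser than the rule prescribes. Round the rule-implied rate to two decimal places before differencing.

Output 2.0% above potential → x = 2.0.
i = 2.6 + 3.2 + 1.2 × (3.2 − 2.4) + 1 × 2.0
   = 2.6 + 3.2 + 0.96 + 2 = 8.76
Deviation = 11.14 − 8.76 = 2.38 pp.

2.38 pp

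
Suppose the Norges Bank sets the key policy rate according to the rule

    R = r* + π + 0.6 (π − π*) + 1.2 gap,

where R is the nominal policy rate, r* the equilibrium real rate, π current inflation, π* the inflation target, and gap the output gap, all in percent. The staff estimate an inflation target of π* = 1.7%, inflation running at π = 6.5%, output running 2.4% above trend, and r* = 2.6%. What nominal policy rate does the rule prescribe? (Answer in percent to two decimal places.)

14.86%

Output 2.4% above potential → gap = 2.4.
R = 2.6 + 6.5 + 0.6 × (6.5 − 1.7) + 1.2 × 2.4
   = 2.6 + 6.5 + 2.88 + 2.88 = 14.86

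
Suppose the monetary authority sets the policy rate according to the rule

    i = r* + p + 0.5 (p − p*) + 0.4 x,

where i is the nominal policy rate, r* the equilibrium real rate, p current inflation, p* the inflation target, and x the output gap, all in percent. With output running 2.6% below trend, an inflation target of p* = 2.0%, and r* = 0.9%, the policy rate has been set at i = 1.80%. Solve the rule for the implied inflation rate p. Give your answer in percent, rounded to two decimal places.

1.96%

Output 2.6% below potential → x = -2.6.
Collecting p: i = r* + (1 + 0.5) p − 0.5 p* + 0.4 x
1.5 p = 1.80 − 0.9 + 0.5 × 2.0 − 0.4 × (-2.6) = 2.94
p = 2.94 / 1.5 = 1.96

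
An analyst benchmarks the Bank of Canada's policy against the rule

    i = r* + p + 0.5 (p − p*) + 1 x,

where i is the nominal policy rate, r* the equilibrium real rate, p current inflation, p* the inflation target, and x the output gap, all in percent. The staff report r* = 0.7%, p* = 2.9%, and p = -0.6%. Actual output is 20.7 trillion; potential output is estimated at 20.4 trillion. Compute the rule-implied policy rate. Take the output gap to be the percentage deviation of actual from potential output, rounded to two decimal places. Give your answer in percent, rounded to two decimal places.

Output gap = 100 × (20.7 − 20.4) / 20.4 = 1.47%.
i = 0.70 + (-0.60) + 0.5 × (-0.60 − 2.90) + 1 × 1.47
   = 0.70 − 0.6 − 1.75 + 1.47 = -0.18

-0.18%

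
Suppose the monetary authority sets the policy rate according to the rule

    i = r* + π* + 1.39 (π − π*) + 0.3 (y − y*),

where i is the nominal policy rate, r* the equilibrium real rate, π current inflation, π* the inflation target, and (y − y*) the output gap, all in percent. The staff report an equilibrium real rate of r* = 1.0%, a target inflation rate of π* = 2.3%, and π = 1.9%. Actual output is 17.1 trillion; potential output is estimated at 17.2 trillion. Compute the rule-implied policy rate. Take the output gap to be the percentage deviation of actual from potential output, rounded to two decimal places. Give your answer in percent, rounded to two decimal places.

Output gap = 100 × (17.1 − 17.2) / 17.2 = -0.58%.
i = 1.00 + 2.30 + 1.39 × (1.90 − 2.30) + 0.3 × (-0.58)
   = 1.00 + 2.3 − 0.556 − 0.174 = 2.57

2.57%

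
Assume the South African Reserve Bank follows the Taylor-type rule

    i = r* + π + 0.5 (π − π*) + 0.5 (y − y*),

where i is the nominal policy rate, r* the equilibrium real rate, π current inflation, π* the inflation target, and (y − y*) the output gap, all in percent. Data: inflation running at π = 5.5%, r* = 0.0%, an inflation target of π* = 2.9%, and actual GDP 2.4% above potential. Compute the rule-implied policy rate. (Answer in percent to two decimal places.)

Output 2.4% above potential → (y − y*) = 2.4.
i = 0.0 + 5.5 + 0.5 × (5.5 − 2.9) + 0.5 × 2.4
   = 0.0 + 5.5 + 1.3 + 1.2 = 8.00

8.00%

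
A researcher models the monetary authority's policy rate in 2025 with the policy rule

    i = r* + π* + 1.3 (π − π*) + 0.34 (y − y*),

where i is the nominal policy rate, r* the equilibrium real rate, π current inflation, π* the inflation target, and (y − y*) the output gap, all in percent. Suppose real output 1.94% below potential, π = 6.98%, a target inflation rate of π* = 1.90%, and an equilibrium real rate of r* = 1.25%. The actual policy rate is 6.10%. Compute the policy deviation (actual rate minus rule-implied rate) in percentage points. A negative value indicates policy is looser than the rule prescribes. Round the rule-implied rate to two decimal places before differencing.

-2.99 pp

Output 1.94% below potential → (y − y*) = -1.94.
i = 1.25 + 1.90 + 1.3 × (6.98 − 1.90) + 0.34 × (-1.94)
   = 1.25 + 1.9 + 6.604 − 0.6596 = 9.09
Deviation = 6.10 − 9.09 = -2.99 pp.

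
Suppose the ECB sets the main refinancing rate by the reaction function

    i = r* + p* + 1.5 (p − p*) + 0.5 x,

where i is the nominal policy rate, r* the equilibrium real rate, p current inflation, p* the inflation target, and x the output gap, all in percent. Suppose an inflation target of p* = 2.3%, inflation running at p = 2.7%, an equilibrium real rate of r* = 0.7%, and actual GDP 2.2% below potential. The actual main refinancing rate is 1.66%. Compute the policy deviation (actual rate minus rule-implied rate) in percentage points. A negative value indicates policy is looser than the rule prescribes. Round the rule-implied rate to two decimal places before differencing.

Output 2.2% below potential → x = -2.2.
i = 0.7 + 2.3 + 1.5 × (2.7 − 2.3) + 0.5 × (-2.2)
   = 0.7 + 2.3 + 0.6 − 1.1 = 2.50
Deviation = 1.66 − 2.50 = -0.84 pp.

-0.84 pp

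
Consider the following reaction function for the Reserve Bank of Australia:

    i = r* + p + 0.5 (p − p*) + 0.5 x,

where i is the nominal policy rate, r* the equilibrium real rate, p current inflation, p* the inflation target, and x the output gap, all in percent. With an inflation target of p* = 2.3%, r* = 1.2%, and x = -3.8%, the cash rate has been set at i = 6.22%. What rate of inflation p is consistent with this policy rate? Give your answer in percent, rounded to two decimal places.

Collecting p: i = r* + (1 + 0.5) p − 0.5 p* + 0.5 x
1.5 p = 6.22 − 1.2 + 0.5 × 2.3 − 0.5 × (-3.8) = 8.07
p = 8.07 / 1.5 = 5.38

5.38%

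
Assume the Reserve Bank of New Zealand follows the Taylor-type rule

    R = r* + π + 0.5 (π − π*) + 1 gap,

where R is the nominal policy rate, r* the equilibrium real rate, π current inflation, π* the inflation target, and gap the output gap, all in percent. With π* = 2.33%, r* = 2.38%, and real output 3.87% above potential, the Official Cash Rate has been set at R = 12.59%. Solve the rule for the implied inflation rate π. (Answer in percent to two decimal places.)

Output 3.87% above potential → gap = 3.87.
Collecting π: R = r* + (1 + 0.5) π − 0.5 π* + 1 gap
1.5 π = 12.59 − 2.38 + 0.5 × 2.33 − 1 × 3.87 = 7.505
π = 7.505 / 1.5 = 5.00

5.00%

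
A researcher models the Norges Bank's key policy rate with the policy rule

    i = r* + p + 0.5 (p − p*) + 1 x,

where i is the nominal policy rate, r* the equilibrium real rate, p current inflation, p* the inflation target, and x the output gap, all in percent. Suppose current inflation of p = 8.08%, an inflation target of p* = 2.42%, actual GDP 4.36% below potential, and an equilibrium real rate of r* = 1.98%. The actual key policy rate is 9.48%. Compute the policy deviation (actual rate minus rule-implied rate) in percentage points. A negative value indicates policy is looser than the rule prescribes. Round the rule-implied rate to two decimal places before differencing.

0.95 pp

Output 4.36% below potential → x = -4.36.
i = 1.98 + 8.08 + 0.5 × (8.08 − 2.42) + 1 × (-4.36)
   = 1.98 + 8.08 + 2.83 − 4.36 = 8.53
Deviation = 9.48 − 8.53 = 0.95 pp.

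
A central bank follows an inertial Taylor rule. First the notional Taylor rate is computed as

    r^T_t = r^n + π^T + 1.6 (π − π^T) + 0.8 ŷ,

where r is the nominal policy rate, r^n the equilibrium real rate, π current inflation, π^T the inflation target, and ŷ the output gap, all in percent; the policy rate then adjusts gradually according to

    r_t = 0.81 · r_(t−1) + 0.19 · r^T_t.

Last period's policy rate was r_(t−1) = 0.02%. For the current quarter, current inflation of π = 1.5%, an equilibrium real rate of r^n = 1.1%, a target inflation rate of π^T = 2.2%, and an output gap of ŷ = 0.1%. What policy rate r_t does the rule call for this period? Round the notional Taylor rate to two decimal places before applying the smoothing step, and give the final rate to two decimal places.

r^T_t = 1.1 + 2.2 + 1.6 × (1.5 − 2.2) + 0.8 × 0.1
   = 1.1 + 2.2 − 1.12 + 0.08 = 2.26
r_t = 0.81 × 0.02 + 0.19 × 2.26 = 0.0162 + 0.4294 = 0.45

0.45%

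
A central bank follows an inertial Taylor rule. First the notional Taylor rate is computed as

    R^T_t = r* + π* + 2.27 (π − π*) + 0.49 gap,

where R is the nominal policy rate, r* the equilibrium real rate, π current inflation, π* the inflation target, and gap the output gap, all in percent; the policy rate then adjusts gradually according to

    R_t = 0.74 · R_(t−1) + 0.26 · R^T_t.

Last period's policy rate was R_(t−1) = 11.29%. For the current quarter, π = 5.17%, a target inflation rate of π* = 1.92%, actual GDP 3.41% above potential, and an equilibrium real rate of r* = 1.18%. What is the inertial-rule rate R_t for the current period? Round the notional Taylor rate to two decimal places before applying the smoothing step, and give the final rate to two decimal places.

11.51%

Output 3.41% above potential → gap = 3.41.
R^T_t = 1.18 + 1.92 + 2.27 × (5.17 − 1.92) + 0.49 × 3.41
   = 1.18 + 1.92 + 7.3775 + 1.6709 = 12.15
R_t = 0.74 × 11.29 + 0.26 × 12.15 = 8.3546 + 3.159 = 11.51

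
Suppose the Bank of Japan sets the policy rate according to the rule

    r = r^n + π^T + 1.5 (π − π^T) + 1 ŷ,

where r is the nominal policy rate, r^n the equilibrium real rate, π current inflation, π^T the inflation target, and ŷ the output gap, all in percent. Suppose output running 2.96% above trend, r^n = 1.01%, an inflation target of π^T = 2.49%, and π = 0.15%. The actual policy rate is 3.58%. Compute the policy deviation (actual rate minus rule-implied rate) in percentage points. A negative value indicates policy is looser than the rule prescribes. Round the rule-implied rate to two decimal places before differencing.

Output 2.96% above potential → ŷ = 2.96.
r = 1.01 + 2.49 + 1.5 × (0.15 − 2.49) + 1 × 2.96
   = 1.01 + 2.49 − 3.51 + 2.96 = 2.95
Deviation = 3.58 − 2.95 = 0.63 pp.

0.63 pp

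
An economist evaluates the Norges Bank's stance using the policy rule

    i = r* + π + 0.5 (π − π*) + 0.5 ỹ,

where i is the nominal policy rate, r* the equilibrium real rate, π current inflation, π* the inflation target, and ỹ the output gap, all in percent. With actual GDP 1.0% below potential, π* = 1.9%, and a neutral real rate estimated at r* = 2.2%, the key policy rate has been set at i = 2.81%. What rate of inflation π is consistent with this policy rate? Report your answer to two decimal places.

Output 1.0% below potential → ỹ = -1.0.
Collecting π: i = r* + (1 + 0.5) π − 0.5 π* + 0.5 ỹ
1.5 π = 2.81 − 2.2 + 0.5 × 1.9 − 0.5 × (-1.0) = 2.06
π = 2.06 / 1.5 = 1.37

1.37%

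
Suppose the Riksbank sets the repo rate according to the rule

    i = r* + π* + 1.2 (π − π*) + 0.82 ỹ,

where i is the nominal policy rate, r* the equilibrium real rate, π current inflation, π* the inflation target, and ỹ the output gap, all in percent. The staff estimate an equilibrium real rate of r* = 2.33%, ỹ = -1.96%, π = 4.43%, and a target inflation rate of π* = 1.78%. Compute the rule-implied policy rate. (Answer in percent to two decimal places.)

5.68%

i = 2.33 + 1.78 + 1.2 × (4.43 − 1.78) + 0.82 × (-1.96)
   = 2.33 + 1.78 + 3.18 − 1.6072 = 5.68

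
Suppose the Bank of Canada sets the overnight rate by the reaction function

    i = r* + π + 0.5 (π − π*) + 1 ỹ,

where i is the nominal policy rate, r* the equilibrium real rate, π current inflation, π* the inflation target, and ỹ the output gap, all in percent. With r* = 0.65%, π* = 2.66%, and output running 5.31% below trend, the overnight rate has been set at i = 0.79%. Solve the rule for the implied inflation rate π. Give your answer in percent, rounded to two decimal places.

4.52%

Output 5.31% below potential → ỹ = -5.31.
Collecting π: i = r* + (1 + 0.5) π − 0.5 π* + 1 ỹ
1.5 π = 0.79 − 0.65 + 0.5 × 2.66 − 1 × (-5.31) = 6.78
π = 6.78 / 1.5 = 4.52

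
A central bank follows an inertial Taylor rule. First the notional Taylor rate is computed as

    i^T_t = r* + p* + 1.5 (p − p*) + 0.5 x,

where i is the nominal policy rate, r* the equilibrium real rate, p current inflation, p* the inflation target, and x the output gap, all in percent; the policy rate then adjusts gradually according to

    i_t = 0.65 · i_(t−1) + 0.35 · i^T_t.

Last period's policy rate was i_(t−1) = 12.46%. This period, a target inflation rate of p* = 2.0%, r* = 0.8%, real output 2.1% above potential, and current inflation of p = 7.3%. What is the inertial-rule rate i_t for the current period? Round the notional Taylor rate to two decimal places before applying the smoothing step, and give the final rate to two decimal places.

12.23%

Output 2.1% above potential → x = 2.1.
i^T_t = 0.8 + 2.0 + 1.5 × (7.3 − 2.0) + 0.5 × 2.1
   = 0.8 + 2 + 7.95 + 1.05 = 11.80
i_t = 0.65 × 12.46 + 0.35 × 11.80 = 8.099 + 4.13 = 12.23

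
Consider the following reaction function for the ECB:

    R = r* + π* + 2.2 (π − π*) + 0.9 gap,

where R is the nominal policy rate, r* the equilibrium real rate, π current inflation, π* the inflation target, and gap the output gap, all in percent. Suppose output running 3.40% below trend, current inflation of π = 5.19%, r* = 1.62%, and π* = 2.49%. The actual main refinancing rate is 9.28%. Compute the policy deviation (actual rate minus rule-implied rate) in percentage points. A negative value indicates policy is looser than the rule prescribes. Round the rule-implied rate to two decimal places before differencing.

Output 3.40% below potential → gap = -3.40.
R = 1.62 + 2.49 + 2.2 × (5.19 − 2.49) + 0.9 × (-3.40)
   = 1.62 + 2.49 + 5.94 − 3.06 = 6.99
Deviation = 9.28 − 6.99 = 2.29 pp.

2.29 pp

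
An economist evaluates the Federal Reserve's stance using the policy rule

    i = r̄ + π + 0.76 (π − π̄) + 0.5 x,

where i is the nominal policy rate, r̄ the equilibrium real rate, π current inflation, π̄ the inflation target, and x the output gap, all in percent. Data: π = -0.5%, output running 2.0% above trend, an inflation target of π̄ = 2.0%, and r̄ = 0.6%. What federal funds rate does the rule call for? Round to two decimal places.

Output 2.0% above potential → x = 2.0.
i = 0.6 + (-0.5) + 0.76 × (-0.5 − 2.0) + 0.5 × 2.0
   = 0.6 − 0.5 − 1.9 + 1 = -0.80

-0.80%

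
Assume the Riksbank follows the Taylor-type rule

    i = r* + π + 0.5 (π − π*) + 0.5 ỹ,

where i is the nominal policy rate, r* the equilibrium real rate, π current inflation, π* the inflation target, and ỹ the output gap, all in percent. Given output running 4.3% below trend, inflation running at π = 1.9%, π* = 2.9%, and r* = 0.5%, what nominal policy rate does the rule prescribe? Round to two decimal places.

Output 4.3% below potential → ỹ = -4.3.
i = 0.5 + 1.9 + 0.5 × (1.9 − 2.9) + 0.5 × (-4.3)
   = 0.5 + 1.9 − 0.5 − 2.15 = -0.25

-0.25%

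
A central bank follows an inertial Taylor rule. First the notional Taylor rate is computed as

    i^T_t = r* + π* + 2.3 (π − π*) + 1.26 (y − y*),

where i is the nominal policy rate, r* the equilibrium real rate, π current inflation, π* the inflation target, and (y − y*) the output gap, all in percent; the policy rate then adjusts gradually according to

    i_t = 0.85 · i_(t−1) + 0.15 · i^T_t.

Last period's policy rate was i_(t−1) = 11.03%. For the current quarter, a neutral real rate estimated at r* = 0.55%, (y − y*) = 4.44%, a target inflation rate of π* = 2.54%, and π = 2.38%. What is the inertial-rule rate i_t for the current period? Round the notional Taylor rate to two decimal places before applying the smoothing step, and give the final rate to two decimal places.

10.62%

i^T_t = 0.55 + 2.54 + 2.3 × (2.38 − 2.54) + 1.26 × 4.44
   = 0.55 + 2.54 − 0.368 + 5.5944 = 8.32
i_t = 0.85 × 11.03 + 0.15 × 8.32 = 9.3755 + 1.248 = 10.62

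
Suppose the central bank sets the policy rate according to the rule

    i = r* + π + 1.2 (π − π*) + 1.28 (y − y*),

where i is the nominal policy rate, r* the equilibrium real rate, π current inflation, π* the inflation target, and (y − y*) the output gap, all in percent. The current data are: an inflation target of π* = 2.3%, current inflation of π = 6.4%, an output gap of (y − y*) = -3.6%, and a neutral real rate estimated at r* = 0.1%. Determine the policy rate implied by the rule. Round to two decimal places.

6.81%

i = 0.1 + 6.4 + 1.2 × (6.4 − 2.3) + 1.28 × (-3.6)
   = 0.1 + 6.4 + 4.92 − 4.608 = 6.81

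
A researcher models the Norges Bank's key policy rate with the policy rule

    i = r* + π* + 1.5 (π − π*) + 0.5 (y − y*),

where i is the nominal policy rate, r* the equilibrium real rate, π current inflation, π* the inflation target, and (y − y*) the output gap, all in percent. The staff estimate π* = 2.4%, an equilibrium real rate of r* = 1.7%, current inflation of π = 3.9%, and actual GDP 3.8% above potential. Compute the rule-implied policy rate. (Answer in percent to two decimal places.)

8.25%

Output 3.8% above potential → (y − y*) = 3.8.
i = 1.7 + 2.4 + 1.5 × (3.9 − 2.4) + 0.5 × 3.8
   = 1.7 + 2.4 + 2.25 + 1.9 = 8.25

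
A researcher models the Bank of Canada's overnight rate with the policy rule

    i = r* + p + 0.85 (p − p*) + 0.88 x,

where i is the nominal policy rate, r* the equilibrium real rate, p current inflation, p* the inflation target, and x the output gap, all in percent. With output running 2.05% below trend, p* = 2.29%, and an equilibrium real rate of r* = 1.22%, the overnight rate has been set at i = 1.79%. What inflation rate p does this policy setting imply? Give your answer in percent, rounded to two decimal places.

2.34%

Output 2.05% below potential → x = -2.05.
Collecting p: i = r* + (1 + 0.85) p − 0.85 p* + 0.88 x
1.85 p = 1.79 − 1.22 + 0.85 × 2.29 − 0.88 × (-2.05) = 4.3205
p = 4.3205 / 1.85 = 2.34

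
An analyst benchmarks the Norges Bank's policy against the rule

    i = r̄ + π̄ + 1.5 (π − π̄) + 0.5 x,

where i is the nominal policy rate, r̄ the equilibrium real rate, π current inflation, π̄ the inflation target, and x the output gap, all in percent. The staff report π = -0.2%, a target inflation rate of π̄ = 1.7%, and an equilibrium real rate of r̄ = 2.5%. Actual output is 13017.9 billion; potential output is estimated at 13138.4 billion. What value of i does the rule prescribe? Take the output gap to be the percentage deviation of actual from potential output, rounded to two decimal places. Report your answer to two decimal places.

Output gap = 100 × (13017.9 − 13138.4) / 13138.4 = -0.92%.
i = 2.50 + 1.70 + 1.5 × (-0.20 − 1.70) + 0.5 × (-0.92)
   = 2.50 + 1.7 − 2.85 − 0.46 = 0.89

0.89%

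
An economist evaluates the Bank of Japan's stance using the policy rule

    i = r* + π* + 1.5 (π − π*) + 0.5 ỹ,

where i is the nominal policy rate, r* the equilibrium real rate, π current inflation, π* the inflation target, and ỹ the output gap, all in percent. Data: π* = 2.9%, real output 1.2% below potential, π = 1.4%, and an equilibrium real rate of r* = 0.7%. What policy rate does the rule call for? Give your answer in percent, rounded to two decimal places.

Output 1.2% below potential → ỹ = -1.2.
i = 0.7 + 2.9 + 1.5 × (1.4 − 2.9) + 0.5 × (-1.2)
   = 0.7 + 2.9 − 2.25 − 0.6 = 0.75

0.75%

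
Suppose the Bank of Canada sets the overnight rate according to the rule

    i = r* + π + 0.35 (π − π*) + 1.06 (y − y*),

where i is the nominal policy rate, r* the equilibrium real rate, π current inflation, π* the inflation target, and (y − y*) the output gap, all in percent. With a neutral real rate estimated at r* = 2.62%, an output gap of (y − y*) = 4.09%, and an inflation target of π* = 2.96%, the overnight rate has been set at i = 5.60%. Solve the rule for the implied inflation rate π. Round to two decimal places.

-0.24%

Collecting π: i = r* + (1 + 0.35) π − 0.35 π* + 1.06 (y − y*)
1.35 π = 5.60 − 2.62 + 0.35 × 2.96 − 1.06 × 4.09 = -0.3194
π = -0.3194 / 1.35 = -0.24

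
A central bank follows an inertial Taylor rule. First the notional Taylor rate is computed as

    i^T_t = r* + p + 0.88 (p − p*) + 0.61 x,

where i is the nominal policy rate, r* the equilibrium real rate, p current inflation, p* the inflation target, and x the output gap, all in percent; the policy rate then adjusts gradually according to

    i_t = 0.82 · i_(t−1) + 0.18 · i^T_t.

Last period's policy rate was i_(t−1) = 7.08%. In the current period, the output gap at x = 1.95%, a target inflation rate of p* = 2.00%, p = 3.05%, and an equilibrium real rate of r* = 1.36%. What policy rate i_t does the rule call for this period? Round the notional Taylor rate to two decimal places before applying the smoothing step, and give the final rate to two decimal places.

i^T_t = 1.36 + 3.05 + 0.88 × (3.05 − 2.00) + 0.61 × 1.95
   = 1.36 + 3.05 + 0.924 + 1.1895 = 6.52
i_t = 0.82 × 7.08 + 0.18 × 6.52 = 5.8056 + 1.1736 = 6.98

6.98%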